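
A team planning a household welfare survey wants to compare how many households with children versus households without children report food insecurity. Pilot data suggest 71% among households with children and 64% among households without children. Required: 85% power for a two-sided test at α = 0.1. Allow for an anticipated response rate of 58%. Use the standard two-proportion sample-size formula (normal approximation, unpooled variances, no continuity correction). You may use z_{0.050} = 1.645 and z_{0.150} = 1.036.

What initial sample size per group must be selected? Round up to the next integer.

n = (z_{α/2} + z_β)² · [p₁(1−p₁) + p₂(1−p₂)] / (p₁ − p₂)²
  = (1.645 + 1.036)² · (0.71·0.29 + 0.64·0.36) / (0.07)²
  = (2.681)² · (0.2059 + 0.2304) / 0.0049
  = 7.1878 · 0.4363 / 0.0049
  = 640.00
Adjust for 58% response: 640.00 / 0.58 = 1103.46.
Round up → n = 1104 per group.

n = 1104 per group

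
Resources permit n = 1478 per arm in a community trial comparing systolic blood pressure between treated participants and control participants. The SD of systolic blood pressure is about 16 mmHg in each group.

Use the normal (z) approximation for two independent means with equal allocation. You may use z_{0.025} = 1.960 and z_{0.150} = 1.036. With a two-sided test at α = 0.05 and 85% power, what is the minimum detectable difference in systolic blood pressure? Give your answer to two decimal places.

δ = (z_{α/2} + z_β) · √((σ₁²+σ₂²)/n)
  = (1.960 + 1.036) · √(512/1478)
  = 2.996 · √0.34641
  = 2.996 · 0.5886
  = 1.7634

Minimum detectable difference ≈ 1.76 mmHg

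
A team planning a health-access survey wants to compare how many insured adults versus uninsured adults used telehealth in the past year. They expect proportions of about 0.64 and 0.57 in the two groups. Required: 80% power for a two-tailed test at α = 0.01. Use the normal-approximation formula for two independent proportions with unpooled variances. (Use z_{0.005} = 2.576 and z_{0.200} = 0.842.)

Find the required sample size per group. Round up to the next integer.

n = (z_{α/2} + z_β)² · [p₁(1−p₁) + p₂(1−p₂)] / (p₁ − p₂)²
  = (2.576 + 0.842)² · (0.64·0.36 + 0.57·0.43) / (0.07)²
  = (3.418)² · (0.2304 + 0.2451) / 0.0049
  = 11.6827 · 0.4755 / 0.0049
  = 1133.70
Round up → n = 1134 per group.

n = 1134 per group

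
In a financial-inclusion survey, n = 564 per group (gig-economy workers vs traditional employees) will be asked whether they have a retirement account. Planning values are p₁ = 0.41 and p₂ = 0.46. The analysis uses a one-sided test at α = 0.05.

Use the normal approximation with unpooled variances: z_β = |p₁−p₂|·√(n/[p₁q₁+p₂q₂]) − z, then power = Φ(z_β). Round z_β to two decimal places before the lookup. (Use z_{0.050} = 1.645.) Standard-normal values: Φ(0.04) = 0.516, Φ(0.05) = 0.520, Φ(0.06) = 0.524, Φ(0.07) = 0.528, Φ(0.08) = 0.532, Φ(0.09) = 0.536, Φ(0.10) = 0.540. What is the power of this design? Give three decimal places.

z_β = |p₁−p₂|·√(n/[p₁q₁+p₂q₂]) − z_α
    = 0.05 · √(564/0.4903) − 1.645
    = 0.05 · 33.9163 − 1.645
    = 1.6958 − 1.645 = 0.0508 → 0.05
Power = Φ(0.05) = 0.520.

Power ≈ 0.520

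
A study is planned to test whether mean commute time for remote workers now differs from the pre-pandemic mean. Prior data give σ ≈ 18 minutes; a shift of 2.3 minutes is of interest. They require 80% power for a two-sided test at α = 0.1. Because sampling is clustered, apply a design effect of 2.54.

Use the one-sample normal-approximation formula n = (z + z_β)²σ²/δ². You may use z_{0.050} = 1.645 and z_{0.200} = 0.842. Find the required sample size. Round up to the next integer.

n = (z_{α/2} + z_β)² · σ² / δ²
  = (1.645 + 0.842)² · 18² / 2.3²
  = 6.1852 · 324 / 5.29
  = 378.83
Design effect: 2.54 × 378.83 = 962.22.
Round up → n = 963.

n = 963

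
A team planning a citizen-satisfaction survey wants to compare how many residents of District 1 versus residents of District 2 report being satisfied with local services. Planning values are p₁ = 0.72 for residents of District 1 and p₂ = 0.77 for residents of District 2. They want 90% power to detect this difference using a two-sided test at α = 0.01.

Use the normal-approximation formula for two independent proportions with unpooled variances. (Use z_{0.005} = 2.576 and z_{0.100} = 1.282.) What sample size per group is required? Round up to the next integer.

n = (z_{α/2} + z_β)² · [p₁(1−p₁) + p₂(1−p₂)] / (p₁ − p₂)²
  = (2.576 + 1.282)² · (0.72·0.28 + 0.77·0.23) / (-0.05)²
  = (3.858)² · (0.2016 + 0.1771) / 0.0025
  = 14.8842 · 0.3787 / 0.0025
  = 2254.65
Round up → n = 2255 per group.

n = 2255 per group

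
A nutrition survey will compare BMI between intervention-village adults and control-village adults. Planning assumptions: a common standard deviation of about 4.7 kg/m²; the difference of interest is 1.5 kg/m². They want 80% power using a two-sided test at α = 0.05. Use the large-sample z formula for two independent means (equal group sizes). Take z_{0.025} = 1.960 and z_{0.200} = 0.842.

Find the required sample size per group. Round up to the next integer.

n = 155 per group

n = (z_{α/2} + z_β)² · (σ₁² + σ₂²) / δ²
  = (1.960 + 0.842)² · (2·4.7² = 44.18) / 1.5²
  = 7.8512 · 44.18 / 2.25
  = 154.16
Round up → n = 155 per group.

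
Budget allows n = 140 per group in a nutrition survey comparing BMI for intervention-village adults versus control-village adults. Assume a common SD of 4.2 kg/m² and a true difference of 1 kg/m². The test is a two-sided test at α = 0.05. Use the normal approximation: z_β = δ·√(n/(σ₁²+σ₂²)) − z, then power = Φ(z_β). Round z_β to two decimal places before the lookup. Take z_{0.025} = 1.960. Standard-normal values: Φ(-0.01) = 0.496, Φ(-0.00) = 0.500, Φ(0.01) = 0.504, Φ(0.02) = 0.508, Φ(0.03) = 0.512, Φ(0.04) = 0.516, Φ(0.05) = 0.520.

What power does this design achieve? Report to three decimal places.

z_β = δ·√(n/(σ₁²+σ₂²)) − z_{α/2}
    = 1 · √(140/35.28) − 1.960
    = 1 · 1.99205 − 1.960
    = 1.9920 − 1.960 = 0.0320 → 0.03
Power = Φ(0.03) = 0.512.

Power ≈ 0.512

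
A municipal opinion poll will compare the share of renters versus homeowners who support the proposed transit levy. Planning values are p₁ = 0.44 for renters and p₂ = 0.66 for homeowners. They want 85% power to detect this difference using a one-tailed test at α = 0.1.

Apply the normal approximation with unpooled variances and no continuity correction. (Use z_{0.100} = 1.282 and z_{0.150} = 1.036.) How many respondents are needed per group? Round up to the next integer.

n = 53 per group

n = (z_α + z_β)² · [p₁(1−p₁) + p₂(1−p₂)] / (p₁ − p₂)²
  = (1.282 + 1.036)² · (0.44·0.56 + 0.66·0.34) / (-0.22)²
  = (2.318)² · (0.2464 + 0.2244) / 0.0484
  = 5.3731 · 0.4708 / 0.0484
  = 52.27
Round up → n = 53 per group.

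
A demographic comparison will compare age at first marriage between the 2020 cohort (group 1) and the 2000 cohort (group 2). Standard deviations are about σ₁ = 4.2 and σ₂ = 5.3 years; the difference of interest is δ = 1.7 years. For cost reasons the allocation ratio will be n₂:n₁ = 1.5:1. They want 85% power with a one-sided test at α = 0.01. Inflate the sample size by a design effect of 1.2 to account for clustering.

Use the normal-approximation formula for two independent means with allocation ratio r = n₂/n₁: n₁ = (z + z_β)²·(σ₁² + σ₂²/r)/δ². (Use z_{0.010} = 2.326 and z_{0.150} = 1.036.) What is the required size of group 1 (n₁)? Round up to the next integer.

n₁ = (z_α + z_β)² · (σ₁² + σ₂²/r) / δ²
   = (2.326 + 1.036)² · (4.2² + 5.3²/1.5) / 1.7²
   = 11.3030 · (17.64 + 18.7267) / 2.89
   = 11.3030 · 36.3667 / 2.89
   = 142.23
Design effect: 1.2 × 142.23 = 170.68.
Round up → n₁ = 171; n₂ = r·n₁ = 1.5 × 171 = 257.

n₁ = 171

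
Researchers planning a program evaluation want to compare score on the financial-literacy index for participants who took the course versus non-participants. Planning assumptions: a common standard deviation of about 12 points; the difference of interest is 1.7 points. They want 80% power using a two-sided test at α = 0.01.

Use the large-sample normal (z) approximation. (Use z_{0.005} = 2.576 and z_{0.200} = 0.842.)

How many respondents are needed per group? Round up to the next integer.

n = 1165 per group

n = (z_{α/2} + z_β)² · (σ₁² + σ₂²) / δ²
  = (2.576 + 0.842)² · (2·12² = 288) / 1.7²
  = 11.6827 · 288 / 2.89
  = 1164.23
Round up → n = 1165 per group.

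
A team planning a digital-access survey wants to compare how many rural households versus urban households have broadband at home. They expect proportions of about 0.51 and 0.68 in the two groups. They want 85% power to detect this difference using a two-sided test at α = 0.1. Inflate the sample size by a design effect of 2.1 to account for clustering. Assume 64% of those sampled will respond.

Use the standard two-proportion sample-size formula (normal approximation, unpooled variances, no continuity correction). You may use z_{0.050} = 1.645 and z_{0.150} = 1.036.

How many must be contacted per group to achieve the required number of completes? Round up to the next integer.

n = (z_{α/2} + z_β)² · [p₁(1−p₁) + p₂(1−p₂)] / (p₁ − p₂)²
  = (1.645 + 1.036)² · (0.51·0.49 + 0.68·0.32) / (-0.17)²
  = (2.681)² · (0.2499 + 0.2176) / 0.0289
  = 7.1878 · 0.4675 / 0.0289
  = 116.27
Design effect: 2.1 × 116.27 = 244.17.
Adjust for 64% response: 244.17 / 0.64 = 381.52.
Round up → n = 382 per group.

n = 382 per group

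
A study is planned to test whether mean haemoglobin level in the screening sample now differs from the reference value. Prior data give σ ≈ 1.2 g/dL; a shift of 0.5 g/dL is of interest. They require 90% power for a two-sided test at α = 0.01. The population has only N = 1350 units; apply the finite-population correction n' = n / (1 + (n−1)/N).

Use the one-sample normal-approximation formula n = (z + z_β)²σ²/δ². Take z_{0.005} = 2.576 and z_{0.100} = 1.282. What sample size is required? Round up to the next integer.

n = (z_{α/2} + z_β)² · σ² / δ²
  = (2.576 + 1.282)² · 1.2² / 0.5²
  = 14.8842 · 1.44 / 0.25
  = 85.73
Finite-population correction (N = 1350): 85.73 / (1 + (85.73 − 1)/1350) = 80.67.
Round up → n = 81.

n = 81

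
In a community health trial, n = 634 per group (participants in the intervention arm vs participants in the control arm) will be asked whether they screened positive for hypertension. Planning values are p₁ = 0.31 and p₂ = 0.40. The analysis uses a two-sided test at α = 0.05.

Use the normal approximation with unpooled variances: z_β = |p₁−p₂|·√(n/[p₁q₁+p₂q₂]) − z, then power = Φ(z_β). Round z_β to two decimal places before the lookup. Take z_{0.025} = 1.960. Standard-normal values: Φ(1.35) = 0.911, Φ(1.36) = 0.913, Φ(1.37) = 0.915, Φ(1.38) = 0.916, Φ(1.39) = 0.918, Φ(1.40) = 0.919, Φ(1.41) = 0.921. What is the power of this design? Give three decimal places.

Power ≈ 0.919

z_β = |p₁−p₂|·√(n/[p₁q₁+p₂q₂]) − z_{α/2}
    = 0.09 · √(634/0.4539) − 1.960
    = 0.09 · 37.3736 − 1.960
    = 3.3636 − 1.960 = 1.4036 → 1.40
Power = Φ(1.40) = 0.919.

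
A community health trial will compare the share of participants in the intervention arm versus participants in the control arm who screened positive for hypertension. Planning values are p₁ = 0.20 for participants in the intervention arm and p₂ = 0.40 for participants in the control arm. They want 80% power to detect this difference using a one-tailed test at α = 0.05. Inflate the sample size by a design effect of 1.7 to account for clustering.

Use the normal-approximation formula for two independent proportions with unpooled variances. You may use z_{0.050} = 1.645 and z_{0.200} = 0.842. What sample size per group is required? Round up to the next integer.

n = (z_α + z_β)² · [p₁(1−p₁) + p₂(1−p₂)] / (p₁ − p₂)²
  = (1.645 + 0.842)² · (0.20·0.80 + 0.40·0.60) / (-0.20)²
  = (2.487)² · (0.1600 + 0.2400) / 0.0400
  = 6.1852 · 0.4000 / 0.0400
  = 61.85
Design effect: 1.7 × 61.85 = 105.15.
Round up → n = 106 per group.

n = 106 per group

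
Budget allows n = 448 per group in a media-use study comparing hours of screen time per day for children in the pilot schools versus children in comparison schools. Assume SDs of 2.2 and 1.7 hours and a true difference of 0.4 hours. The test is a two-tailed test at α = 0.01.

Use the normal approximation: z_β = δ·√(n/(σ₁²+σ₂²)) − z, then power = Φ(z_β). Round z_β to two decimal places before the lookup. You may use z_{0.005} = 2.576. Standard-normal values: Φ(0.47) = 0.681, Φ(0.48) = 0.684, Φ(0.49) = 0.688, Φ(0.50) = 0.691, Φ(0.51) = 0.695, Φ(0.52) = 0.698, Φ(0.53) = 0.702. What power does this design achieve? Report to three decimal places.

z_β = δ·√(n/(σ₁²+σ₂²)) − z_{α/2}
    = 0.4 · √(448/7.73) − 2.576
    = 0.4 · 7.61288 − 2.576
    = 3.0452 − 2.576 = 0.4692 → 0.47
Power = Φ(0.47) = 0.681.

Power ≈ 0.681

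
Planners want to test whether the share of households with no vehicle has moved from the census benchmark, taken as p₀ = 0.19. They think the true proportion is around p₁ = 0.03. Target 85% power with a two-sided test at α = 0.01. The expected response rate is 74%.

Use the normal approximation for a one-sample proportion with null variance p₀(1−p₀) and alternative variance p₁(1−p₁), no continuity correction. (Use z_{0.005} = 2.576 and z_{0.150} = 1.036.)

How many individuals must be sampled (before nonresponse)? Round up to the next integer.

n = 75

n = [z_{α/2}·√(p₀q₀) + z_β·√(p₁q₁)]² / (p₁ − p₀)²
  = [2.576·√(0.19·0.81) + 1.036·√(0.03·0.97)]² / (-0.16)²
  = [2.576·0.3923 + 1.036·0.1706]² / 0.0256
  = [1.1873]² / 0.0256
  = 55.07
Adjust for 74% response: 55.07 / 0.74 = 74.41.
Round up → n = 75.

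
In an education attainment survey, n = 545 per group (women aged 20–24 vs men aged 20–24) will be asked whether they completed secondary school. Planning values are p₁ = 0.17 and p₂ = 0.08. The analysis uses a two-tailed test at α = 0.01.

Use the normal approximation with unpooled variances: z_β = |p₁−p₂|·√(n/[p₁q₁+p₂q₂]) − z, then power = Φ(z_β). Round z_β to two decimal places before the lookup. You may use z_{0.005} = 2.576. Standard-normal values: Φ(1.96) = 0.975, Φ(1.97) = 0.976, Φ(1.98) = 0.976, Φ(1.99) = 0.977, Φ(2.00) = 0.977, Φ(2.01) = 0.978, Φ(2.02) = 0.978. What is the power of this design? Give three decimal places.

Power ≈ 0.975

z_β = |p₁−p₂|·√(n/[p₁q₁+p₂q₂]) − z_{α/2}
    = 0.09 · √(545/0.2147) − 2.576
    = 0.09 · 50.3828 − 2.576
    = 4.5345 − 2.576 = 1.9585 → 1.96
Power = Φ(1.96) = 0.975.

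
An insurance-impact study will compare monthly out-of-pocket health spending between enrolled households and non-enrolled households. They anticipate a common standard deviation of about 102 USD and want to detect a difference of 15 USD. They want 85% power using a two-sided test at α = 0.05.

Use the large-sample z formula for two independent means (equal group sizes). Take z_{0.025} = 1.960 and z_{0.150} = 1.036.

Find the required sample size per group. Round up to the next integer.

n = (z_{α/2} + z_β)² · (σ₁² + σ₂²) / δ²
  = (1.960 + 1.036)² · (2·102² = 20808) / 15²
  = 8.9760 · 20808 / 225
  = 830.10
Round up → n = 831 per group.

n = 831 per group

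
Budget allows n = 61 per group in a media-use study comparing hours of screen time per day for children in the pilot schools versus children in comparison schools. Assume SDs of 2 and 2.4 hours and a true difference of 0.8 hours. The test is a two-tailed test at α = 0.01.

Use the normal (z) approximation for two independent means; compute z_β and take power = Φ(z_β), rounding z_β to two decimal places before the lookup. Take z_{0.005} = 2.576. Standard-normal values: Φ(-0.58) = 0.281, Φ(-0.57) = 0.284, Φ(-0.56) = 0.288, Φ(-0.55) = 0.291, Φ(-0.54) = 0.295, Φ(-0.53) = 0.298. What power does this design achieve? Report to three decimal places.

z_β = δ·√(n/(σ₁²+σ₂²)) − z_{α/2}
    = 0.8 · √(61/9.76) − 2.576
    = 0.8 · 2.50000 − 2.576
    = 2.0000 − 2.576 = -0.5760 → -0.58
Power = Φ(-0.58) = 0.281.

Power ≈ 0.281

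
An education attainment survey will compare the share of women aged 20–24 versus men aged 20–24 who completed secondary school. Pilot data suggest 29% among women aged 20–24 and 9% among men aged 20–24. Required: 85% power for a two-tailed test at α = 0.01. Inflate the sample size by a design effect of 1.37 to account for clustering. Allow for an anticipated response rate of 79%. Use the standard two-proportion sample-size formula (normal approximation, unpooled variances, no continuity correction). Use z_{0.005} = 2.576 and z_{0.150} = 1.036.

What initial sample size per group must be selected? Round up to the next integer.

n = (z_{α/2} + z_β)² · [p₁(1−p₁) + p₂(1−p₂)] / (p₁ − p₂)²
  = (2.576 + 1.036)² · (0.29·0.71 + 0.09·0.91) / (0.20)²
  = (3.612)² · (0.2059 + 0.0819) / 0.0400
  = 13.0465 · 0.2878 / 0.0400
  = 93.87
Design effect: 1.37 × 93.87 = 128.60.
Adjust for 79% response: 128.60 / 0.79 = 162.79.
Round up → n = 163 per group.

n = 163 per group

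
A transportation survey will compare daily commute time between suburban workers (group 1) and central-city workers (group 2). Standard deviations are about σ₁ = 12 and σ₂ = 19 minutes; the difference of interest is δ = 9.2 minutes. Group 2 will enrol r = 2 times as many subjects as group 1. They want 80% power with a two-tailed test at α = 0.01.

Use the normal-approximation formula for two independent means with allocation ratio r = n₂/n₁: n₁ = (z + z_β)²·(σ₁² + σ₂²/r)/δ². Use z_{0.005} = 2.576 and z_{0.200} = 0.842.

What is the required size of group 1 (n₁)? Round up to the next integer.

n₁ = (z_{α/2} + z_β)² · (σ₁² + σ₂²/r) / δ²
   = (2.576 + 0.842)² · (12² + 19²/2) / 9.2²
   = 11.6827 · (144 + 180.5) / 84.64
   = 11.6827 · 324.5 / 84.64
   = 44.79
Round up → n₁ = 45; n₂ = r·n₁ = 2 × 45 = 90.

n₁ = 45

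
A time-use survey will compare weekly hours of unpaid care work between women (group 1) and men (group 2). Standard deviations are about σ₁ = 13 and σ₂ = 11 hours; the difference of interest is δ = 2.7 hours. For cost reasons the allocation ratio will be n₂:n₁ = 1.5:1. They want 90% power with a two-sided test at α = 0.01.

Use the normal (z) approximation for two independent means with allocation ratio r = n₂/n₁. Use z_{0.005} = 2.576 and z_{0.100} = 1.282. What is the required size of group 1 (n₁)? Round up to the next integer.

n₁ = 510

n₁ = (z_{α/2} + z_β)² · (σ₁² + σ₂²/r) / δ²
   = (2.576 + 1.282)² · (13² + 11²/1.5) / 2.7²
   = 14.8842 · (169 + 80.6667) / 7.29
   = 14.8842 · 249.6667 / 7.29
   = 509.75
Round up → n₁ = 510; n₂ = r·n₁ = 1.5 × 510 = 765.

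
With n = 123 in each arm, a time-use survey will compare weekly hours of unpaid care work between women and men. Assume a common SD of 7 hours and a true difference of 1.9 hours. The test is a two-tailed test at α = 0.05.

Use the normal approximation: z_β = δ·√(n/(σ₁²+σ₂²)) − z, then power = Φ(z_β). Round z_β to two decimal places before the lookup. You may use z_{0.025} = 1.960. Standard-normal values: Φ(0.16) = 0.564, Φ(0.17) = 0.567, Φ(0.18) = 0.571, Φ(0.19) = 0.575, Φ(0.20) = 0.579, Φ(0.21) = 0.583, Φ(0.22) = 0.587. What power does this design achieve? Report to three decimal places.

Power ≈ 0.567

z_β = δ·√(n/(σ₁²+σ₂²)) − z_{α/2}
    = 1.9 · √(123/98) − 1.960
    = 1.9 · 1.12031 − 1.960
    = 2.1286 − 1.960 = 0.1686 → 0.17
Power = Φ(0.17) = 0.567.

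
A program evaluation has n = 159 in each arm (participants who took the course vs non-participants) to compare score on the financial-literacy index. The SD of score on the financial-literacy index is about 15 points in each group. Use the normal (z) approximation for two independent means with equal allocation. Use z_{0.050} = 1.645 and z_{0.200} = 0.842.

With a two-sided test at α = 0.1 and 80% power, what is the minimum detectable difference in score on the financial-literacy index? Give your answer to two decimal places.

δ = (z_{α/2} + z_β) · √((σ₁²+σ₂²)/n)
  = (1.645 + 0.842) · √(450/159)
  = 2.487 · √2.8302
  = 2.487 · 1.6823
  = 4.1839

Minimum detectable difference ≈ 4.18 points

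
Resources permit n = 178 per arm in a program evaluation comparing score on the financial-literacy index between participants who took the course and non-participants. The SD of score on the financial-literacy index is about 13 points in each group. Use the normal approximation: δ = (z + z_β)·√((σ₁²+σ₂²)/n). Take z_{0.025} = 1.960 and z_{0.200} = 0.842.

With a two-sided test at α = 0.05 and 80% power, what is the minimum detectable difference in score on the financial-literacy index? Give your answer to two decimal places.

Minimum detectable difference ≈ 3.86 points

δ = (z_{α/2} + z_β) · √((σ₁²+σ₂²)/n)
  = (1.960 + 0.842) · √(338/178)
  = 2.802 · √1.8989
  = 2.802 · 1.3780
  = 3.8611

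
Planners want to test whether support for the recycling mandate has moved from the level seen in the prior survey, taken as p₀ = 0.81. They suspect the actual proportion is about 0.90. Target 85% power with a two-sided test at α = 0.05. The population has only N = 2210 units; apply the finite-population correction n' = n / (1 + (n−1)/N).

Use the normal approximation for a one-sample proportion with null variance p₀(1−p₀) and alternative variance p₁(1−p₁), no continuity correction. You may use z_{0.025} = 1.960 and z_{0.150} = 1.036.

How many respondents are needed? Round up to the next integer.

n = [z_{α/2}·√(p₀q₀) + z_β·√(p₁q₁)]² / (p₁ − p₀)²
  = [1.960·√(0.81·0.19) + 1.036·√(0.90·0.10)]² / (0.09)²
  = [1.960·0.3923 + 1.036·0.3000]² / 0.0081
  = [1.0797]² / 0.0081
  = 143.92
Finite-population correction (N = 2210): 143.92 / (1 + (143.92 − 1)/2210) = 135.18.
Round up → n = 136.

n = 136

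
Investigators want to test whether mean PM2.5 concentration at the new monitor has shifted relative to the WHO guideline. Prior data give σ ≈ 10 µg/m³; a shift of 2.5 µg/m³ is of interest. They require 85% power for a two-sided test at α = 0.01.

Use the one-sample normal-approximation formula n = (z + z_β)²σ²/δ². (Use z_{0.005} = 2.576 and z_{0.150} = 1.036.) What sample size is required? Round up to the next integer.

n = 209

n = (z_{α/2} + z_β)² · σ² / δ²
  = (2.576 + 1.036)² · 10² / 2.5²
  = 13.0465 · 100 / 6.25
  = 208.74
Round up → n = 209.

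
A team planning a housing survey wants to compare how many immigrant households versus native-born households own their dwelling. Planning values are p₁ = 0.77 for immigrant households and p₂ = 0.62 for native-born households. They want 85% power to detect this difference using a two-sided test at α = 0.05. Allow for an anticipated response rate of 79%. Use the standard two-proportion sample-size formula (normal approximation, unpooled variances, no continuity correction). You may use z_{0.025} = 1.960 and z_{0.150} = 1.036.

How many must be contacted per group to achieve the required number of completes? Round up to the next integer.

n = 209 per group

n = (z_{α/2} + z_β)² · [p₁(1−p₁) + p₂(1−p₂)] / (p₁ − p₂)²
  = (1.960 + 1.036)² · (0.77·0.23 + 0.62·0.38) / (0.15)²
  = (2.996)² · (0.1771 + 0.2356) / 0.0225
  = 8.9760 · 0.4127 / 0.0225
  = 164.64
Adjust for 79% response: 164.64 / 0.79 = 208.41.
Round up → n = 209 per group.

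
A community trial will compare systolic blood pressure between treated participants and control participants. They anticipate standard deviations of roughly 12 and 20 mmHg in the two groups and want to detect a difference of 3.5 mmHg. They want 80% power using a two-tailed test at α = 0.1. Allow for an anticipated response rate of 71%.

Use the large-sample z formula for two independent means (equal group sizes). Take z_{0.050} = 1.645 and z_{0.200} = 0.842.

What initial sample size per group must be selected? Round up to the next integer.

n = 387 per group

n = (z_{α/2} + z_β)² · (σ₁² + σ₂²) / δ²
  = (1.645 + 0.842)² · (12² + 20² = 544) / 3.5²
  = 6.1852 · 544 / 12.25
  = 274.67
Adjust for 71% response: 274.67 / 0.71 = 386.86.
Round up → n = 387 per group.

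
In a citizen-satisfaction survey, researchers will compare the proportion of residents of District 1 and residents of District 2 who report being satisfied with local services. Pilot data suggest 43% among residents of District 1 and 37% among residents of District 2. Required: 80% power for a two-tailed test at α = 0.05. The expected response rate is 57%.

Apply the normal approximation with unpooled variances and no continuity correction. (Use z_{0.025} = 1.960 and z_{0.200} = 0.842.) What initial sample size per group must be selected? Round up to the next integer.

n = (z_{α/2} + z_β)² · [p₁(1−p₁) + p₂(1−p₂)] / (p₁ − p₂)²
  = (1.960 + 0.842)² · (0.43·0.57 + 0.37·0.63) / (0.06)²
  = (2.802)² · (0.2451 + 0.2331) / 0.0036
  = 7.8512 · 0.4782 / 0.0036
  = 1042.90
Adjust for 57% response: 1042.90 / 0.57 = 1829.65.
Round up → n = 1830 per group.

n = 1830 per group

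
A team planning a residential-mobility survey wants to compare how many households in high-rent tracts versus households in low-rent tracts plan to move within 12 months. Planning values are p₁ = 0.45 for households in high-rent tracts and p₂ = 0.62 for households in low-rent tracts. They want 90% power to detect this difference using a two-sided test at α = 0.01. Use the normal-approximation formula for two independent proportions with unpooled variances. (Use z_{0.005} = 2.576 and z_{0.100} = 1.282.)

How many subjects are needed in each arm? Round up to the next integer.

n = (z_{α/2} + z_β)² · [p₁(1−p₁) + p₂(1−p₂)] / (p₁ − p₂)²
  = (2.576 + 1.282)² · (0.45·0.55 + 0.62·0.38) / (-0.17)²
  = (3.858)² · (0.2475 + 0.2356) / 0.0289
  = 14.8842 · 0.4831 / 0.0289
  = 248.81
Round up → n = 249 per group.

n = 249 per group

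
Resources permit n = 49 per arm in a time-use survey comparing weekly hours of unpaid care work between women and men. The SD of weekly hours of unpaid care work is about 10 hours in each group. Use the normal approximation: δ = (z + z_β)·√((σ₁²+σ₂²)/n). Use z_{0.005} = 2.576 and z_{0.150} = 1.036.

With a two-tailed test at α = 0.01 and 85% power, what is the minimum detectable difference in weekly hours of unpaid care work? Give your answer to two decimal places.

δ = (z_{α/2} + z_β) · √((σ₁²+σ₂²)/n)
  = (2.576 + 1.036) · √(200/49)
  = 3.612 · √4.0816
  = 3.612 · 2.0203
  = 7.2973

Minimum detectable difference ≈ 7.30 hours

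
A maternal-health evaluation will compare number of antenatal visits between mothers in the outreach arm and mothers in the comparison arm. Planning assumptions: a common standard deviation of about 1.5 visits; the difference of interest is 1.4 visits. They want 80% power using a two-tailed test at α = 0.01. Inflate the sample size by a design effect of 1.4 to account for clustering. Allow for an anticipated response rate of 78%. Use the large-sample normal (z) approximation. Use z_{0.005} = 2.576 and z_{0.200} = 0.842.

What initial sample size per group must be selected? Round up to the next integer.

n = 49 per group

n = (z_{α/2} + z_β)² · (σ₁² + σ₂²) / δ²
  = (2.576 + 0.842)² · (2·1.5² = 4.5) / 1.4²
  = 11.6827 · 4.5 / 1.96
  = 26.82
Design effect: 1.4 × 26.82 = 37.55.
Adjust for 78% response: 37.55 / 0.78 = 48.14.
Round up → n = 49 per group.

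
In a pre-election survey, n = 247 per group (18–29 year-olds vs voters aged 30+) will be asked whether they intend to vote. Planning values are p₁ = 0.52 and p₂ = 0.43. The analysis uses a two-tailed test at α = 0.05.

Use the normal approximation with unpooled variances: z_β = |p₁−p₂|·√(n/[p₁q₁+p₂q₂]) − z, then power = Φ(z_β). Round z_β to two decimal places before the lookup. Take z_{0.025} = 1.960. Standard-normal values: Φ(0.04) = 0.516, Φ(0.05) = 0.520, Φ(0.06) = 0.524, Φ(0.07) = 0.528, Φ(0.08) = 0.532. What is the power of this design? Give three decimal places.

Power ≈ 0.520

z_β = |p₁−p₂|·√(n/[p₁q₁+p₂q₂]) − z_{α/2}
    = 0.09 · √(247/0.4947) − 1.960
    = 0.09 · 22.3449 − 1.960
    = 2.0110 − 1.960 = 0.0510 → 0.05
Power = Φ(0.05) = 0.520.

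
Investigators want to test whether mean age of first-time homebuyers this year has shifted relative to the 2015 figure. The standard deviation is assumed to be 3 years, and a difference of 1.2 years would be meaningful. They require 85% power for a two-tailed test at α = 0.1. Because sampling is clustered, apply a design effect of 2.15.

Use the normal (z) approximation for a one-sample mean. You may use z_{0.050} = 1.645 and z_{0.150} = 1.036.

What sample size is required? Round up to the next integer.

n = (z_{α/2} + z_β)² · σ² / δ²
  = (1.645 + 1.036)² · 3² / 1.2²
  = 7.1878 · 9 / 1.44
  = 44.92
Design effect: 2.15 × 44.92 = 96.59.
Round up → n = 97.

n = 97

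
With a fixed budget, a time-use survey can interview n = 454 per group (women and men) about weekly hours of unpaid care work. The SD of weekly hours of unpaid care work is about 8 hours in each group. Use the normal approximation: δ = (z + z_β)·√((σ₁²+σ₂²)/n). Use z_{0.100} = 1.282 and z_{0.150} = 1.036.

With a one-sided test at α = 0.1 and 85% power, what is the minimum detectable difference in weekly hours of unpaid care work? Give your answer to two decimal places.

δ = (z_α + z_β) · √((σ₁²+σ₂²)/n)
  = (1.282 + 1.036) · √(128/454)
  = 2.318 · √0.28194
  = 2.318 · 0.5310
  = 1.2308

Minimum detectable difference ≈ 1.23 hours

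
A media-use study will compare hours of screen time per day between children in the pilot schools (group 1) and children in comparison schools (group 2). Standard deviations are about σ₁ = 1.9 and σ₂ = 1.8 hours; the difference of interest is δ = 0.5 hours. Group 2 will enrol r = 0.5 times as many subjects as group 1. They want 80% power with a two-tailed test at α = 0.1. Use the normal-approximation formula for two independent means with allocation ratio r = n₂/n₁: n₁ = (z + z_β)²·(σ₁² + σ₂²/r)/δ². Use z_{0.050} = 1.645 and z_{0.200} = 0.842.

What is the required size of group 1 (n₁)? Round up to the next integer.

n₁ = 250

n₁ = (z_{α/2} + z_β)² · (σ₁² + σ₂²/r) / δ²
   = (1.645 + 0.842)² · (1.9² + 1.8²/0.5) / 0.5²
   = 6.1852 · (3.61 + 6.48) / 0.25
   = 6.1852 · 10.09 / 0.25
   = 249.63
Round up → n₁ = 250; n₂ = r·n₁ = 0.5 × 250 = 125.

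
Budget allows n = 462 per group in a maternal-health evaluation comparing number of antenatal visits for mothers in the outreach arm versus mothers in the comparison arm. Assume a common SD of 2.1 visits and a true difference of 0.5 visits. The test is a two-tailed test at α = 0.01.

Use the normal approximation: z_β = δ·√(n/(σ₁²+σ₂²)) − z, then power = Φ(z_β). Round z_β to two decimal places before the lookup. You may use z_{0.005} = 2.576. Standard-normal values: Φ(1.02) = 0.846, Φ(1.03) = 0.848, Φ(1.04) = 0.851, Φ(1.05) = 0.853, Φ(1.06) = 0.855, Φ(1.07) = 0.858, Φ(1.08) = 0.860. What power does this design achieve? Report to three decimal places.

Power ≈ 0.851

z_β = δ·√(n/(σ₁²+σ₂²)) − z_{α/2}
    = 0.5 · √(462/8.82) − 2.576
    = 0.5 · 7.23747 − 2.576
    = 3.6187 − 2.576 = 1.0427 → 1.04
Power = Φ(1.04) = 0.851.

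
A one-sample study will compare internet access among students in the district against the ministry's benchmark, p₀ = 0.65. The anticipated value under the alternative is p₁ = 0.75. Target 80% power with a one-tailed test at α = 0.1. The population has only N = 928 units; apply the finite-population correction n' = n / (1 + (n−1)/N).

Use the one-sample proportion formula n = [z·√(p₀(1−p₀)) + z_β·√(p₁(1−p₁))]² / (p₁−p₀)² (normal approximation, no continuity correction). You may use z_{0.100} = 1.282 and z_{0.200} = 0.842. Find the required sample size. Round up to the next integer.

n = 87

n = [z_α·√(p₀q₀) + z_β·√(p₁q₁)]² / (p₁ − p₀)²
  = [1.282·√(0.65·0.35) + 0.842·√(0.75·0.25)]² / (0.10)²
  = [1.282·0.4770 + 0.842·0.4330]² / 0.0100
  = [0.9761]² / 0.0100
  = 95.27
Finite-population correction (N = 928): 95.27 / (1 + (95.27 − 1)/928) = 86.49.
Round up → n = 87.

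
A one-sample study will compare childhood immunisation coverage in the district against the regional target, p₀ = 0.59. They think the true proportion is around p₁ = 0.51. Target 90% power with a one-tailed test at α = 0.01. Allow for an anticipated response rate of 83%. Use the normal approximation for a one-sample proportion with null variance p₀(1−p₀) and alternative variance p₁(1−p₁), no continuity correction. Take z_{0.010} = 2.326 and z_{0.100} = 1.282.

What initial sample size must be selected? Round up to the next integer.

n = 600

n = [z_α·√(p₀q₀) + z_β·√(p₁q₁)]² / (p₁ − p₀)²
  = [2.326·√(0.59·0.41) + 1.282·√(0.51·0.49)]² / (-0.08)²
  = [2.326·0.4918 + 1.282·0.4999]² / 0.0064
  = [1.7849]² / 0.0064
  = 497.78
Adjust for 83% response: 497.78 / 0.83 = 599.73.
Round up → n = 600.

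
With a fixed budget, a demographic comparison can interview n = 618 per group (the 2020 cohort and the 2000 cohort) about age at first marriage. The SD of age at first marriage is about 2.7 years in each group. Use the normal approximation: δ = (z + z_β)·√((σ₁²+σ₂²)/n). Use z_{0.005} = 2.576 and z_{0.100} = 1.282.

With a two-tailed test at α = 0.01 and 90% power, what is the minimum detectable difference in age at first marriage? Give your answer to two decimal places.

δ = (z_{α/2} + z_β) · √((σ₁²+σ₂²)/n)
  = (2.576 + 1.282) · √(14.58/618)
  = 3.858 · √0.02359
  = 3.858 · 0.1536
  = 0.5926

Minimum detectable difference ≈ 0.59 years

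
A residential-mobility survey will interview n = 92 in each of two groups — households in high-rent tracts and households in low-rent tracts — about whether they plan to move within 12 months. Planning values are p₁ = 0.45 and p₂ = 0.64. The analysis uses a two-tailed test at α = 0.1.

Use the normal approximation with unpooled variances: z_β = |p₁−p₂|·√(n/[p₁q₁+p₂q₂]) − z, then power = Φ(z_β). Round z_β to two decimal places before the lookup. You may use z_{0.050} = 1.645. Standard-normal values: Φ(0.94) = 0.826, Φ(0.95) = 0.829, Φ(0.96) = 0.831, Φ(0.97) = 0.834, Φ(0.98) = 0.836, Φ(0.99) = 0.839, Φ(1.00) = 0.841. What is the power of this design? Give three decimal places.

Power ≈ 0.839

z_β = |p₁−p₂|·√(n/[p₁q₁+p₂q₂]) − z_{α/2}
    = 0.19 · √(92/0.4779) − 1.645
    = 0.19 · 13.8748 − 1.645
    = 2.6362 − 1.645 = 0.9912 → 0.99
Power = Φ(0.99) = 0.839.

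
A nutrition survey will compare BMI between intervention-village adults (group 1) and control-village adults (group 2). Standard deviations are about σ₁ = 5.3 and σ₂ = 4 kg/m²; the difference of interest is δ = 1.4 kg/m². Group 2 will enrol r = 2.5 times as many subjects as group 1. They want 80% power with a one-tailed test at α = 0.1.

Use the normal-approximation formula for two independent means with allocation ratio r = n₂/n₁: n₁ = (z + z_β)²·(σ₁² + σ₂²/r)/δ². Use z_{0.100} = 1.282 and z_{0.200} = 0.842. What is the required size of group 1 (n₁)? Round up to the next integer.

n₁ = 80

n₁ = (z_α + z_β)² · (σ₁² + σ₂²/r) / δ²
   = (1.282 + 0.842)² · (5.3² + 4²/2.5) / 1.4²
   = 4.5114 · (28.09 + 6.4) / 1.96
   = 4.5114 · 34.49 / 1.96
   = 79.39
Round up → n₁ = 80; n₂ = r·n₁ = 2.5 × 80 = 200.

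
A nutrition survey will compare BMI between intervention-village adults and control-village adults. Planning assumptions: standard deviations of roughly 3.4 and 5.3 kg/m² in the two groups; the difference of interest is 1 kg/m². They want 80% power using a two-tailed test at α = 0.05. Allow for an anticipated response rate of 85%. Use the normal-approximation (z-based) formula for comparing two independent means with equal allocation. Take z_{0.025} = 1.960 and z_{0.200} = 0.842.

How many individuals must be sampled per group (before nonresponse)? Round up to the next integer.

n = (z_{α/2} + z_β)² · (σ₁² + σ₂²) / δ²
  = (1.960 + 0.842)² · (3.4² + 5.3² = 39.65) / 1²
  = 7.8512 · 39.65 / 1
  = 311.30
Adjust for 85% response: 311.30 / 0.85 = 366.24.
Round up → n = 367 per group.

n = 367 per group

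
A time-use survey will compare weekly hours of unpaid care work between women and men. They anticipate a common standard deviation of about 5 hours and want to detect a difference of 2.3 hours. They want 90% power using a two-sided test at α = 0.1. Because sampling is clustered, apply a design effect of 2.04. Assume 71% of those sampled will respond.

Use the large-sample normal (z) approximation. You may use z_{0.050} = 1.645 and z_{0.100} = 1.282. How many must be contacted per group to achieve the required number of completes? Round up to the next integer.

n = (z_{α/2} + z_β)² · (σ₁² + σ₂²) / δ²
  = (1.645 + 1.282)² · (2·5² = 50) / 2.3²
  = 8.5673 · 50 / 5.29
  = 80.98
Design effect: 2.04 × 80.98 = 165.19.
Adjust for 71% response: 165.19 / 0.71 = 232.67.
Round up → n = 233 per group.

n = 233 per group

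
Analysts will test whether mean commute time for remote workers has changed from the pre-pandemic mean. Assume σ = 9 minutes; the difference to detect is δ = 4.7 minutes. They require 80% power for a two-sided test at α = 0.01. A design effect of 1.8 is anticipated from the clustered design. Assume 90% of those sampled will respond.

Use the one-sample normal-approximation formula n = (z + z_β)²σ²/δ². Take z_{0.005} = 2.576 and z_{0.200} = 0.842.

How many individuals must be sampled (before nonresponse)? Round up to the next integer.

n = (z_{α/2} + z_β)² · σ² / δ²
  = (2.576 + 0.842)² · 9² / 4.7²
  = 11.6827 · 81 / 22.09
  = 42.84
Design effect: 1.8 × 42.84 = 77.11.
Adjust for 90% response: 77.11 / 0.90 = 85.68.
Round up → n = 86.

n = 86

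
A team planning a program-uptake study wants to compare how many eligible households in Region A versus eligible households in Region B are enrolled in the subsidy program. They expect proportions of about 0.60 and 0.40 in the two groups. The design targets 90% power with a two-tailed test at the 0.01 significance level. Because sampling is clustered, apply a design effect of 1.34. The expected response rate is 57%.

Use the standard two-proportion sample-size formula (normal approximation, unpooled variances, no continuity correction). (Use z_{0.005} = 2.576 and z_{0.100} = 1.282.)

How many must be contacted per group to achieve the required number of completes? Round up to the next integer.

n = 420 per group

n = (z_{α/2} + z_β)² · [p₁(1−p₁) + p₂(1−p₂)] / (p₁ − p₂)²
  = (2.576 + 1.282)² · (0.60·0.40 + 0.40·0.60) / (0.20)²
  = (3.858)² · (0.2400 + 0.2400) / 0.0400
  = 14.8842 · 0.4800 / 0.0400
  = 178.61
Design effect: 1.34 × 178.61 = 239.34.
Adjust for 57% response: 239.34 / 0.57 = 419.89.
Round up → n = 420 per group.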